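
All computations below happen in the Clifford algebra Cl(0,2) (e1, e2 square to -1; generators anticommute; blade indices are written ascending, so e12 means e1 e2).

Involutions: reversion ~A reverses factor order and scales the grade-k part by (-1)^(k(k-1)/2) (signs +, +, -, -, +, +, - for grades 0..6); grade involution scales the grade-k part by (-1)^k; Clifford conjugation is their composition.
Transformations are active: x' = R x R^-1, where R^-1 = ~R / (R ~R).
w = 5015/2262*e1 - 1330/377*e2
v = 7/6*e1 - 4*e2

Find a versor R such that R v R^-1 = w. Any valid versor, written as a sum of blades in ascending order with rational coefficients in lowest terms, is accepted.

Equal squares first: v^2 = w^2 = -625/36. Then v + w = 3827/1131*e1 - 2838/377*e2 is a versor taking v to w, provided it is invertible.
Answer: 3827/1131*e1 - 2838/377*e2


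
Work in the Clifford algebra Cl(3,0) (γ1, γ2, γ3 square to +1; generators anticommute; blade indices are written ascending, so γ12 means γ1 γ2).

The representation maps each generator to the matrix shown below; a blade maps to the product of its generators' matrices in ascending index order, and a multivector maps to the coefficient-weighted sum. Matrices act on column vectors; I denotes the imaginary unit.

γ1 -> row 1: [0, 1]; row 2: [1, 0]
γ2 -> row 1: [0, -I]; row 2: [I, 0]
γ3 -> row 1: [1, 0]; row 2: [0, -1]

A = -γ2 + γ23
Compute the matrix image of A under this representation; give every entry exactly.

Bivector images (products of the table entries): rho(γ23) = rho(γ2)rho(γ3) = row 1: [0, I]; row 2: [I, 0].
M = (-1)*rho(γ2) + (1)*rho(γ23), summed entrywise:
Answer: row 1: [0, 2*I]; row 2: [0, 0]


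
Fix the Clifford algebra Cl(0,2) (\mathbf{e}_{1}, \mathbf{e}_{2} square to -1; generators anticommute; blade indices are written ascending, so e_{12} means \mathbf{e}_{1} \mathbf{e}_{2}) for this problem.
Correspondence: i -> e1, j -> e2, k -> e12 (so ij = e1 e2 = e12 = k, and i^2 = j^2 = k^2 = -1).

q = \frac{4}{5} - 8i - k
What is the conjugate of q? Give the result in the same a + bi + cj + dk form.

In blades: q = \frac{4}{5} - 8 e_{1} - e_{12}.
Conjugation here is Clifford conjugation: the scalar is fixed and the grade-1 and grade-2 blades all flip sign, giving \frac{4}{5} + 8 e_{1} + e_{12}; translating back:
Answer: \frac{4}{5} + 8i + k


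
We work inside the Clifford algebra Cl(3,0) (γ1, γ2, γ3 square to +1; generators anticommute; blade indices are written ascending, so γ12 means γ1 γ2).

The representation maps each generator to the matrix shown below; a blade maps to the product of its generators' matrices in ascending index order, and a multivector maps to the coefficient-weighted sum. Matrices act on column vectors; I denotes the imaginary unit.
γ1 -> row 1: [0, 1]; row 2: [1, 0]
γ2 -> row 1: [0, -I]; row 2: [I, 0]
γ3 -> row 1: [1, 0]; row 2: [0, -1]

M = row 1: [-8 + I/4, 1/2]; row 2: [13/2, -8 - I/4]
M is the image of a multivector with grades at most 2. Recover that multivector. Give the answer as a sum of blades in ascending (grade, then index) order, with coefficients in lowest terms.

Method: 1, rho(γ1), rho(γ2), rho(γ3) form a trace-orthogonal basis of the 2x2 complex matrices (tr(X Y) = 2 if X = Y, else 0), so M = m0*1 + m1*rho(γ1) + m2*rho(γ2) + m3*rho(γ3) with m0 = tr(M)/2 = -8, m1 = tr(M rho(γ1))/2 = 7/2, m2 = tr(M rho(γ2))/2 = -3*I, m3 = tr(M rho(γ3))/2 = I/4.
Multiplying table entries, the bivector images are rho(γ12) = I*rho(γ3), rho(γ13) = -I*rho(γ2), rho(γ23) = I*rho(γ1); with real blade coefficients the real parts of m0..m3 are the coefficients of 1, γ1, γ2, γ3 and the imaginary parts give the bivectors (γ23: Im m1, γ13: -Im m2, γ12: Im m3).
Answer: -8 + 7/2*γ1 + 1/4*γ12 + 3*γ13


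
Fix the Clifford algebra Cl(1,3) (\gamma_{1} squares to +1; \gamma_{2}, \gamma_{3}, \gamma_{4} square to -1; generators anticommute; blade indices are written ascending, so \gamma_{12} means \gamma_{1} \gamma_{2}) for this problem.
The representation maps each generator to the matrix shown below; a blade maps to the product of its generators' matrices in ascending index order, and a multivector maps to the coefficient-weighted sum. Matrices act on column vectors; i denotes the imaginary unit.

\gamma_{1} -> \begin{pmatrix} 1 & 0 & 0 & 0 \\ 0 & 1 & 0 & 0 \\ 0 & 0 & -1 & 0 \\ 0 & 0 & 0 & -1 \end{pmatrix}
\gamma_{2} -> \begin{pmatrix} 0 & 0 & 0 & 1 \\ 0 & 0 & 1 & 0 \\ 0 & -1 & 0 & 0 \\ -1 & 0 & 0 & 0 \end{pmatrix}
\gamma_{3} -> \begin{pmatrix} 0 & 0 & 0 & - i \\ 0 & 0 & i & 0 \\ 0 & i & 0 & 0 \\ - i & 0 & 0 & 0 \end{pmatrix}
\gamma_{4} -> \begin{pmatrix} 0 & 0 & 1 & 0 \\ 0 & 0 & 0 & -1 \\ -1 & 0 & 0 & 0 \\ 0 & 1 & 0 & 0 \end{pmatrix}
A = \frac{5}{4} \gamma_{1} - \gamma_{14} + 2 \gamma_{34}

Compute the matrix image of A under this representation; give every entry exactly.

Bivector images (products of the table entries): rho(\gamma_{14}) = rho(\gamma_{1})rho(\gamma_{4}) = \begin{pmatrix} 0 & 0 & 1 & 0 \\ 0 & 0 & 0 & -1 \\ 1 & 0 & 0 & 0 \\ 0 & -1 & 0 & 0 \end{pmatrix}; rho(\gamma_{34}) = rho(\gamma_{3})rho(\gamma_{4}) = \begin{pmatrix} 0 & - i & 0 & 0 \\ - i & 0 & 0 & 0 \\ 0 & 0 & 0 & - i \\ 0 & 0 & - i & 0 \end{pmatrix}.
M = (\frac{5}{4})*rho(\gamma_{1}) + (-1)*rho(\gamma_{14}) + (2)*rho(\gamma_{34}), summed entrywise:
Answer: \begin{pmatrix} \frac{5}{4} & - 2 i & -1 & 0 \\ - 2 i & \frac{5}{4} & 0 & 1 \\ -1 & 0 & - \frac{5}{4} & - 2 i \\ 0 & 1 & - 2 i & - \frac{5}{4} \end{pmatrix}


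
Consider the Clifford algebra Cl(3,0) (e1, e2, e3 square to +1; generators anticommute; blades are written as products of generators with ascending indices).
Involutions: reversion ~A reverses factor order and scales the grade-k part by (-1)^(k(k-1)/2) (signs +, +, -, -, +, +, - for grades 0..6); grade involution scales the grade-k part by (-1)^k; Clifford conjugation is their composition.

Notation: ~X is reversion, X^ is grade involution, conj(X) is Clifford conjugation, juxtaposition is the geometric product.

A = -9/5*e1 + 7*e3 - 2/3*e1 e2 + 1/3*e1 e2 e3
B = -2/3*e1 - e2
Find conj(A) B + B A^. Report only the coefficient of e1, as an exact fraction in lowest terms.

first term: -6/5 - 2/3*e1 + 4/9*e2 - 9/5*e1 e2 - 13/3*e1 e3 - 65/9*e2 e3
second term: -6/5 - 2/3*e1 + 4/9*e2 + 9/5*e1 e2 + 13/3*e1 e3 + 65/9*e2 e3
Answer: -4/3


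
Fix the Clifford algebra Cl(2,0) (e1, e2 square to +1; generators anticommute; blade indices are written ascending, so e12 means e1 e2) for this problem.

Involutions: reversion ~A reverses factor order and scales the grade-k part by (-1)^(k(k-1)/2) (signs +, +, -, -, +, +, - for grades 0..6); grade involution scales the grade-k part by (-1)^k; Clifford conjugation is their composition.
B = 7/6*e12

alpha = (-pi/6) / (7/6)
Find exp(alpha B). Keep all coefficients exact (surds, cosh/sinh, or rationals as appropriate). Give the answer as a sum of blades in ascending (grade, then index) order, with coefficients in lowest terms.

B^2 = (7/6)^2*(e12)^2 = 49/36*(-1) = -49/36 (a basis 2-blade squares to minus the product of its generators' squares).
B^2 = -49/36 — the negative square puts this in the circular regime; l = 7/6, alpha*l = -pi/6, so exp(alpha B) = cos(-pi/6) + (sin(-pi/6)/(7/6))*B = sqrt(3)/2 + (-3/7)*B.
Answer: sqrt(3)/2 - 1/2*e12


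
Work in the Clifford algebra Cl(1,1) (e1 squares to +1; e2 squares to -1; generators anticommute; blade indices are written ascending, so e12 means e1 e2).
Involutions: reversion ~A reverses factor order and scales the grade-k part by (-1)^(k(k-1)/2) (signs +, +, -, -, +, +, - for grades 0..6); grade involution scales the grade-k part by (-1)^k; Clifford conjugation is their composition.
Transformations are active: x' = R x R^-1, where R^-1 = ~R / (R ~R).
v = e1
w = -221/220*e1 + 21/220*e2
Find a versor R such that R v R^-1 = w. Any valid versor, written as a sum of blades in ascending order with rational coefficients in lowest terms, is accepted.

Here q(v) = q(w) = 1; the classical choice R = v + w = -1/220*e1 + 21/220*e2 then realises v -> w under the sandwich.
Answer: -1/220*e1 + 21/220*e2


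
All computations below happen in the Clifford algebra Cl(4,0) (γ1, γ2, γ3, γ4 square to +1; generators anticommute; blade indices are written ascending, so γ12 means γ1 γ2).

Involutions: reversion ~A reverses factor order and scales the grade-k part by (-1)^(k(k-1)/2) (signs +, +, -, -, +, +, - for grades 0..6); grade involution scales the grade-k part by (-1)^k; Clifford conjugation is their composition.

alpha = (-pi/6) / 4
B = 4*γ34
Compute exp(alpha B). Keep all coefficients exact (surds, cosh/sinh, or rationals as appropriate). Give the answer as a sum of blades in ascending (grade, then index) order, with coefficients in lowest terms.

B^2 = (4)^2*(γ34)^2 = 16*(-1) = -16 (a basis 2-blade squares to minus the product of its generators' squares).
B^2 = -16 — B^2 < 0, so the exponential closes trigonometrically: l = 4, alpha*l = -pi/6, so exp(alpha B) = cos(-pi/6) + (sin(-pi/6)/4)*B = sqrt(3)/2 + (-1/8)*B.
Answer: sqrt(3)/2 - 1/2*γ34


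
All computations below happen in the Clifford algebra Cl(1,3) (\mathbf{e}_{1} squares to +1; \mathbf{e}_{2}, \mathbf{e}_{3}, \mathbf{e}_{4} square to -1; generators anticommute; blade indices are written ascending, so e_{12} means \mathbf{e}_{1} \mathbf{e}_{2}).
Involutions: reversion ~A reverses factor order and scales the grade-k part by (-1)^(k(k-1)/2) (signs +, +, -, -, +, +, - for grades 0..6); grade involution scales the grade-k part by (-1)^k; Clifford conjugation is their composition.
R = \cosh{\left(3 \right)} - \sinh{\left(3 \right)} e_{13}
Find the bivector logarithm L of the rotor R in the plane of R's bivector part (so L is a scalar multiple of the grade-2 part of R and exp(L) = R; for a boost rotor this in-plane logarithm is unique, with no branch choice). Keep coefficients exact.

The scalar part of R is \cosh{\left(3 \right)}, so cosh pins the rapidity up to sign — the sign comes from the bivector part; dividing that part by sinh of the rapidity yields the plane, and the in-plane L = rapidity * plane is unique because the two sign choices cancel.
Concretely: cosh(rapidity) = \cosh{\left(3 \right)} gives rapidity = ±3, and since rapidity/sinh(rapidity) is even the sign is immaterial: L = (rapidity/sinh(rapidity)) * <R>_2 = (\frac{3}{\sinh{\left(3 \right)}}) * <R>_2.
Answer: -3 e_{13}


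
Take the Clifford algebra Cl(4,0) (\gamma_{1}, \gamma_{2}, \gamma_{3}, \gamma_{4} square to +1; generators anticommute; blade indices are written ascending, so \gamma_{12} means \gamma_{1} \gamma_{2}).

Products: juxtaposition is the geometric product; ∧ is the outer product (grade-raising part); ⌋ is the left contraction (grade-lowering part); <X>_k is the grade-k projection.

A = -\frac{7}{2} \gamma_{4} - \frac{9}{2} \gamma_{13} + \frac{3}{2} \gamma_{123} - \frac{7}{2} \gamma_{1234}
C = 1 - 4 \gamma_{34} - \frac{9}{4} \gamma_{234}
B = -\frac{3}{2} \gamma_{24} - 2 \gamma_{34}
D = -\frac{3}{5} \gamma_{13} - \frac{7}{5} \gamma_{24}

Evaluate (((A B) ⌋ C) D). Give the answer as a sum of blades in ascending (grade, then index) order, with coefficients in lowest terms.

step 1: -\frac{21}{4} \gamma_{2} - 7 \gamma_{3} - 7 \gamma_{12} + \frac{21}{4} \gamma_{13} + 9 \gamma_{14} - 3 \gamma_{124} + \frac{9}{4} \gamma_{134} - \frac{27}{4} \gamma_{1234}
step 2: 28 \gamma_{4} - \frac{63}{4} \gamma_{24} + \frac{189}{16} \gamma_{34}
step 3: -\frac{441}{20} + \frac{196}{5} \gamma_{2} + \frac{567}{80} \gamma_{14} - \frac{1323}{80} \gamma_{23} - \frac{84}{5} \gamma_{134} - \frac{189}{20} \gamma_{1234}
Answer: -\frac{441}{20} + \frac{196}{5} \gamma_{2} + \frac{567}{80} \gamma_{14} - \frac{1323}{80} \gamma_{23} - \frac{84}{5} \gamma_{134} - \frac{189}{20} \gamma_{1234}


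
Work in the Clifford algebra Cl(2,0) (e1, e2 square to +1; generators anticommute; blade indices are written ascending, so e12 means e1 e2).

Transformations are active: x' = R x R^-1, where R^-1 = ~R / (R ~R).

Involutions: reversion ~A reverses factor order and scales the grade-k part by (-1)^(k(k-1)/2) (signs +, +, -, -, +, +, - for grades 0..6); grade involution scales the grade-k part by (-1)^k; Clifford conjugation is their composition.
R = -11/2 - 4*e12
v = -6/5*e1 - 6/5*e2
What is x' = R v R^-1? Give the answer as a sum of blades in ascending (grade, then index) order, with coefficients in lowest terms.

~R = -11/2 + 4*e12, and R ~R = 185/4, so R^-1 = ~R / (185/4).
R v = 57/5*e1 + 9/5*e2
Answer: -1398/925*e1 + 714/925*e2


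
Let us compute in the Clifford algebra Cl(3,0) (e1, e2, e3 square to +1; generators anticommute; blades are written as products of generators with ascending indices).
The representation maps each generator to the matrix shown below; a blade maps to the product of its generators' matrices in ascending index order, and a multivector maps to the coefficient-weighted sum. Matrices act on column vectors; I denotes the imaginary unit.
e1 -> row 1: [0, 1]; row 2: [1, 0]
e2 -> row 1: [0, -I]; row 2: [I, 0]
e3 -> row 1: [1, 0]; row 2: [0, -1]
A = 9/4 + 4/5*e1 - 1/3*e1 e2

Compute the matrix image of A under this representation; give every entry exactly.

Bivector images (products of the table entries): rho(e1 e2) = rho(e1)rho(e2) = row 1: [I, 0]; row 2: [0, -I].
M = (9/4)*1 + (4/5)*rho(e1) + (-1/3)*rho(e1 e2), summed entrywise (1 is the identity matrix):
Answer: row 1: [9/4 - I/3, 4/5]; row 2: [4/5, 9/4 + I/3]


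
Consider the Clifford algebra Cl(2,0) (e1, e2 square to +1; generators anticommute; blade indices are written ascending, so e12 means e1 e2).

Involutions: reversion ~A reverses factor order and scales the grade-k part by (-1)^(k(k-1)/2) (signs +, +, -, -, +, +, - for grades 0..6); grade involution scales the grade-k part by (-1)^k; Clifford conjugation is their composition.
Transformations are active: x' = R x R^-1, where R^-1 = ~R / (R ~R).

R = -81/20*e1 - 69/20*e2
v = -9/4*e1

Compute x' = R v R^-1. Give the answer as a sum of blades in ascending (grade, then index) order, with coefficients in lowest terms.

~R = -81/20*e1 - 69/20*e2, and R ~R = 5661/200, so R^-1 = ~R / (5661/200).
R v = 729/80 - 621/80*e12
Answer: -225/629*e1 - 5589/2516*e2


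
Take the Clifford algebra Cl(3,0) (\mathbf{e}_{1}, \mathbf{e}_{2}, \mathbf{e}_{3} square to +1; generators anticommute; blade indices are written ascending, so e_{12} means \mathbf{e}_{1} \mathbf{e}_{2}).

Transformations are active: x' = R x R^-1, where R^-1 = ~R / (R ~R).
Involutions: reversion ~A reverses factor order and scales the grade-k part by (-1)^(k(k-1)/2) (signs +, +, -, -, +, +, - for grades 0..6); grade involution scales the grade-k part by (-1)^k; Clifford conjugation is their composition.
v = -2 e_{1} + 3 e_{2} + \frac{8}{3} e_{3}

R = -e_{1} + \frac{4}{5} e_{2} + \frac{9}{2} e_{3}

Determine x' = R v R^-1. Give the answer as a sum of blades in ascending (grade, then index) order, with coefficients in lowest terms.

~R = -e_{1} + \frac{4}{5} e_{2} + \frac{9}{2} e_{3}, and R ~R = \frac{2189}{100}, so R^-1 = ~R / (\frac{2189}{100}).
R v = \frac{82}{5} - \frac{7}{5} e_{12} + \frac{19}{3} e_{13} - \frac{341}{30} e_{23}
Answer: \frac{1098}{2189} e_{1} - \frac{3943}{2189} e_{2} + \frac{26768}{6567} e_{3}


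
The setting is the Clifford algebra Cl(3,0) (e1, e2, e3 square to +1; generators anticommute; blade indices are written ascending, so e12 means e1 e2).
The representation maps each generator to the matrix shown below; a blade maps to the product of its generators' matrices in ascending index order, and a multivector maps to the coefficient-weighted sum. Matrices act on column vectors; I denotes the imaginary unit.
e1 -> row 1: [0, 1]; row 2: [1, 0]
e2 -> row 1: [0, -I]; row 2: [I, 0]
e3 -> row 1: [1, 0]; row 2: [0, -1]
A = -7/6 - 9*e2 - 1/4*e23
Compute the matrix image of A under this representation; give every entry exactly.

Bivector images (products of the table entries): rho(e23) = rho(e2)rho(e3) = row 1: [0, I]; row 2: [I, 0].
M = (-7/6)*1 + (-9)*rho(e2) + (-1/4)*rho(e23), summed entrywise (1 is the identity matrix):
Answer: row 1: [-7/6, 35*I/4]; row 2: [-37*I/4, -7/6]


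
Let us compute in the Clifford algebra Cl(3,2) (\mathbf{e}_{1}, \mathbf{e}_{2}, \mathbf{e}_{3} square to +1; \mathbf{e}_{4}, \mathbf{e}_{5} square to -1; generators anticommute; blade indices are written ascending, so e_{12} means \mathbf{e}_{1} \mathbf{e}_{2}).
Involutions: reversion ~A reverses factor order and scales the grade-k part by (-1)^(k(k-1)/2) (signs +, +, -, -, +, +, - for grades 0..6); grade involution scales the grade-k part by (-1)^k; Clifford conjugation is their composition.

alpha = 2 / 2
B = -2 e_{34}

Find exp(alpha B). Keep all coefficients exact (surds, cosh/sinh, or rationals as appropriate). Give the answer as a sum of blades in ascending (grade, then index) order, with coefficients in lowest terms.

B^2 = (-2)^2*(e_{34})^2 = 4*(+1) = 4 (a basis 2-blade squares to minus the product of its generators' squares).
B^2 = 4 — B^2 > 0, so the exponential closes hyperbolically: l = 2, alpha*l = 2, so exp(alpha B) = cosh(2) + (sinh(2)/2)*B = \cosh{\left(2 \right)} + (\frac{\sinh{\left(2 \right)}}{2})*B.
Answer: \cosh{\left(2 \right)} - \sinh{\left(2 \right)} e_{34}


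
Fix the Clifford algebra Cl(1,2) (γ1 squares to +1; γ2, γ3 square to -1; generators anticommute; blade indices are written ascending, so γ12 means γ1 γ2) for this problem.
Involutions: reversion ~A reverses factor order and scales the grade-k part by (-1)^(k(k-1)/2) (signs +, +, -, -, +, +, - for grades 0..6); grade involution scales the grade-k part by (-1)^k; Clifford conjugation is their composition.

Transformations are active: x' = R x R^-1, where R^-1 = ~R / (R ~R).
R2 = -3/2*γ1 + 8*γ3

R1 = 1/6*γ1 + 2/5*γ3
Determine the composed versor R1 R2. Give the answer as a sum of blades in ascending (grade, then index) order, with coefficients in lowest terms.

Distribute over the terms of R1 (each basis-blade product reordered to ascending indices, repeated generators contracted through their squares):
(1/6*γ1) R2 = -1/4 + 4/3*γ13
(2/5*γ3) R2 = -16/5 + 3/5*γ13
Summing the partial products and collecting blades:
Answer: -69/20 + 29/15*γ13


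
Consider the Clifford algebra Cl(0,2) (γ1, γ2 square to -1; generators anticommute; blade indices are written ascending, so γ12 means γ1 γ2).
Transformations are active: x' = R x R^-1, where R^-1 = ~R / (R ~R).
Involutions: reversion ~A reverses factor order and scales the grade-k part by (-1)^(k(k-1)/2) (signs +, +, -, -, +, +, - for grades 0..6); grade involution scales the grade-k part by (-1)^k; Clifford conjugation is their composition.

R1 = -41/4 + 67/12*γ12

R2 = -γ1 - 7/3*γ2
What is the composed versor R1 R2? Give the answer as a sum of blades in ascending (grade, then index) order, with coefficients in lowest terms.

Distribute over the terms of R1 (each basis-blade product reordered to ascending indices, repeated generators contracted through their squares):
(-41/4) R2 = 41/4*γ1 + 287/12*γ2
(67/12*γ12) R2 = 469/36*γ1 - 67/12*γ2
Summing the partial products and collecting blades:
Answer: 419/18*γ1 + 55/3*γ2


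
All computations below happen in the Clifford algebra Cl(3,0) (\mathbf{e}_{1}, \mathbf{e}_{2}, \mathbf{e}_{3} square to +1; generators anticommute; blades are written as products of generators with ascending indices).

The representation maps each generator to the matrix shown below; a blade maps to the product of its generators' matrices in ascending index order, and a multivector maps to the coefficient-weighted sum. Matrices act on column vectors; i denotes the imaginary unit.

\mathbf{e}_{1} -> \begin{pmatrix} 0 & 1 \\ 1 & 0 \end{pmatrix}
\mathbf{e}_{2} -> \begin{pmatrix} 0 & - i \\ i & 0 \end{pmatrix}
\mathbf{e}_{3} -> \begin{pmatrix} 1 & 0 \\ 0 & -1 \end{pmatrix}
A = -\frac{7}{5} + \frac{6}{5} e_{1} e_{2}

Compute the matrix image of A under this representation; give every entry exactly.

Bivector images (products of the table entries): rho(e_{1} e_{2}) = rho(\mathbf{e}_{1})rho(\mathbf{e}_{2}) = \begin{pmatrix} i & 0 \\ 0 & - i \end{pmatrix}.
M = (-\frac{7}{5})*1 + (\frac{6}{5})*rho(e_{1} e_{2}), summed entrywise (1 is the identity matrix):
Answer: \begin{pmatrix} - \frac{7}{5} + \frac{6 i}{5} & 0 \\ 0 & - \frac{7}{5} - \frac{6 i}{5} \end{pmatrix}


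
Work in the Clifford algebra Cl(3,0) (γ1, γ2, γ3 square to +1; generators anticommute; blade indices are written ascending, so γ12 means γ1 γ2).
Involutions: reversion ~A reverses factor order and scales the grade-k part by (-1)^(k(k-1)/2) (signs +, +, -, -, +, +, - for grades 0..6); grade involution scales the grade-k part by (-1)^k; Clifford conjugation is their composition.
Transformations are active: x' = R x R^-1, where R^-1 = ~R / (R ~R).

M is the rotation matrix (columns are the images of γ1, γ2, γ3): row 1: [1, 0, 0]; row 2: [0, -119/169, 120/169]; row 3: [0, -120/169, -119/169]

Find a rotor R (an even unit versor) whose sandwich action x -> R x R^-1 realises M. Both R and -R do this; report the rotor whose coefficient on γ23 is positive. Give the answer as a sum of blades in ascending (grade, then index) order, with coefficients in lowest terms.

Method: write R = a + b12*γ12 + b13*γ13 + b23*γ23 with a^2 + b12^2 + b13^2 + b23^2 = 1 (so R^-1 = ~R). Expanding the columns R e_j ~R gives tr M = 4a^2 - 1 and, from the antisymmetric part, M21 - M12 = -4a*b12, M13 - M31 = 4a*b13, M32 - M23 = -4a*b23.
Here tr M = -69/169, so a^2 = (1 + tr M)/4 = 25/169 and a = ±5/13. Taking a = 5/13: M21 - M12 = 0, M13 - M31 = 0, M32 - M23 = -240/169, giving b12 = 0, b13 = 0, b23 = 12/13, i.e. R = 5/13 + 12/13*γ23.
Its γ23 coefficient is already positive.
Answer: 5/13 + 12/13*γ23. Why the constraint matters: R and -R act identically through the sandwich — M has trace -69/169 either way — so only the sign condition on γ23 picks one of the two preimages.


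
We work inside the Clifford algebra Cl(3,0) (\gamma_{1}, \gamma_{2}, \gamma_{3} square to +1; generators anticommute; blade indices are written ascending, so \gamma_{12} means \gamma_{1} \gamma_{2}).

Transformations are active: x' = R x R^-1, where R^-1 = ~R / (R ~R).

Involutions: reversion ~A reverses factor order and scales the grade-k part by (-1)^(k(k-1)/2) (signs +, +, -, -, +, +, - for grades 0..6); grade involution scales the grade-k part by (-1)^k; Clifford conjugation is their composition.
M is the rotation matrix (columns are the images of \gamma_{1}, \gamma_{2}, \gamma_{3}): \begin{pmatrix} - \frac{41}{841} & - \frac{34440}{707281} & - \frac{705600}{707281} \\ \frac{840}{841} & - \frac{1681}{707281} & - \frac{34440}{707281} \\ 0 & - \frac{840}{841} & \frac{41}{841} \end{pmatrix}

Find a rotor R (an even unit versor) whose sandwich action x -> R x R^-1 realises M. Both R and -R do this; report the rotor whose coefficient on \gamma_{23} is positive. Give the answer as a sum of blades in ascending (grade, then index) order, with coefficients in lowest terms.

Method: write R = a + b12*\gamma_{12} + b13*\gamma_{13} + b23*\gamma_{23} with a^2 + b12^2 + b13^2 + b23^2 = 1 (so R^-1 = ~R). Expanding the columns R e_j ~R gives tr M = 4a^2 - 1 and, from the antisymmetric part, M21 - M12 = -4a*b12, M13 - M31 = 4a*b13, M32 - M23 = -4a*b23.
Here tr M = -\frac{1681}{707281}, so a^2 = (1 + tr M)/4 = \frac{176400}{707281} and a = ±\frac{420}{841}. Taking a = \frac{420}{841}: M21 - M12 = \frac{740880}{707281}, M13 - M31 = -\frac{705600}{707281}, M32 - M23 = -\frac{672000}{707281}, giving b12 = -\frac{441}{841}, b13 = -\frac{420}{841}, b23 = \frac{400}{841}, i.e. R = \frac{420}{841} - \frac{441}{841} \gamma_{12} - \frac{420}{841} \gamma_{13} + \frac{400}{841} \gamma_{23}.
Its \gamma_{23} coefficient is already positive.
Answer: \frac{420}{841} - \frac{441}{841} \gamma_{12} - \frac{420}{841} \gamma_{13} + \frac{400}{841} \gamma_{23}. Sheet selection: the two-to-one cover makes ±R indistinguishable at the matrix level (trace -\frac{1681}{707281}), so uniqueness comes from the required sign on \gamma_{23}.


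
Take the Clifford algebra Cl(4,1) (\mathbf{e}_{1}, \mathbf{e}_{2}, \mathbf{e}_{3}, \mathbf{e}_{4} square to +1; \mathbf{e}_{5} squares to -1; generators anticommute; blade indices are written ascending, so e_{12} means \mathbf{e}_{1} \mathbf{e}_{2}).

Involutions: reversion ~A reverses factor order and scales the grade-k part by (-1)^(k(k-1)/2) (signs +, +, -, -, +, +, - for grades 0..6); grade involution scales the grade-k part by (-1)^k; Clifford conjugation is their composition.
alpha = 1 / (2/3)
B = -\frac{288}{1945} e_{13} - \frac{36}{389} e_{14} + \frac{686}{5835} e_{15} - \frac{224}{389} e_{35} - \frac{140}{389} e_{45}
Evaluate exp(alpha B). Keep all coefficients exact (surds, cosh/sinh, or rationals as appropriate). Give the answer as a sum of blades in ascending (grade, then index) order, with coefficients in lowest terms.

B^2 term by term: the squares give (-\frac{288}{1945})^2*(e_{13})^2 + (-\frac{36}{389})^2*(e_{14})^2 + (\frac{686}{5835})^2*(e_{15})^2 + (-\frac{224}{389})^2*(e_{35})^2 + (-\frac{140}{389})^2*(e_{45})^2 = \frac{82944}{3783025}*(-1) + \frac{1296}{151321}*(-1) + \frac{470596}{34047225}*(+1) + \frac{50176}{151321}*(+1) + \frac{19600}{151321}*(+1) = \frac{4}{9} (each basis 2-blade squares to minus the product of its generators' squares); cross terms between blades sharing an index anticommute and cancel; the commuting (index-disjoint) pairs give grade-4 terms 2*c*c'*(blade product), which cancel blade by blade — e_{1345}: \frac{16128}{151321} - \frac{16128}{151321} = 0 — confirming B is simple. So B^2 = \frac{4}{9}.
B^2 = \frac{4}{9} — B^2 > 0, so the exponential closes hyperbolically: l = \frac{2}{3}, alpha*l = 1, so exp(alpha B) = cosh(1) + (sinh(1)/(\frac{2}{3}))*B = \cosh{\left(1 \right)} + (\frac{3 \sinh{\left(1 \right)}}{2})*B.
Answer: \cosh{\left(1 \right)} - \frac{432 \sinh{\left(1 \right)}}{1945} e_{13} - \frac{54 \sinh{\left(1 \right)}}{389} e_{14} + \frac{343 \sinh{\left(1 \right)}}{1945} e_{15} - \frac{336 \sinh{\left(1 \right)}}{389} e_{35} - \frac{210 \sinh{\left(1 \right)}}{389} e_{45}


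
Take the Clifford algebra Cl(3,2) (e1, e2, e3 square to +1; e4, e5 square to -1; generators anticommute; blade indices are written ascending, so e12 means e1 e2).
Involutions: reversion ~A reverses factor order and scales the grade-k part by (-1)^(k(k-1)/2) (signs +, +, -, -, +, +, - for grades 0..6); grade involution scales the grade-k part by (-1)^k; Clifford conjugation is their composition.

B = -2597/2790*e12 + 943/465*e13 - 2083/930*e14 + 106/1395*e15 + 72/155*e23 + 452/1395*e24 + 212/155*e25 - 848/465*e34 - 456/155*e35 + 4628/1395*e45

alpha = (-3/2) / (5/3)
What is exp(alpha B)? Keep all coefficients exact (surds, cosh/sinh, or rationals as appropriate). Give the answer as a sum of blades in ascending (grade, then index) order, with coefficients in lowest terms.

B^2 term by term: the squares give (-2597/2790)^2*(e12)^2 + (943/465)^2*(e13)^2 + (-2083/930)^2*(e14)^2 + (106/1395)^2*(e15)^2 + (72/155)^2*(e23)^2 + (452/1395)^2*(e24)^2 + (212/155)^2*(e25)^2 + (-848/465)^2*(e34)^2 + (-456/155)^2*(e35)^2 + (4628/1395)^2*(e45)^2 = 6744409/7784100*(-1) + 889249/216225*(-1) + 4338889/864900*(+1) + 11236/1946025*(+1) + 5184/24025*(-1) + 204304/1946025*(+1) + 44944/24025*(+1) + 719104/216225*(+1) + 207936/24025*(+1) + 21418384/1946025*(-1) = 25/9 (each basis 2-blade squares to minus the product of its generators' squares); cross terms between blades sharing an index anticommute and cancel; the commuting (index-disjoint) pairs give grade-4 terms 2*c*c'*(blade product), which cancel blade by blade — e1234: 2202256/648675 - 852472/648675 - 49992/24025 = 0; e1235: 394744/72075 - 399832/72075 + 1696/24025 = 0; e1245: -12018916/1946025 + 441596/72075 + 95824/1946025 = 0; e1345: 8728408/648675 - 316616/24025 - 179776/648675 = 0; e2345: 74048/24025 + 137408/72075 - 359552/72075 = 0 — confirming B is simple. So B^2 = 25/9.
B^2 = 25/9 — since the square is positive, the closed form is hyperbolic: l = 5/3, alpha*l = -3/2, so exp(alpha B) = cosh(-3/2) + (sinh(-3/2)/(5/3))*B = cosh(3/2) + (-3*sinh(3/2)/5)*B.
Answer: cosh(3/2) + 2597*sinh(3/2)/4650*e12 - 943*sinh(3/2)/775*e13 + 2083*sinh(3/2)/1550*e14 - 106*sinh(3/2)/2325*e15 - 216*sinh(3/2)/775*e23 - 452*sinh(3/2)/2325*e24 - 636*sinh(3/2)/775*e25 + 848*sinh(3/2)/775*e34 + 1368*sinh(3/2)/775*e35 - 4628*sinh(3/2)/2325*e45


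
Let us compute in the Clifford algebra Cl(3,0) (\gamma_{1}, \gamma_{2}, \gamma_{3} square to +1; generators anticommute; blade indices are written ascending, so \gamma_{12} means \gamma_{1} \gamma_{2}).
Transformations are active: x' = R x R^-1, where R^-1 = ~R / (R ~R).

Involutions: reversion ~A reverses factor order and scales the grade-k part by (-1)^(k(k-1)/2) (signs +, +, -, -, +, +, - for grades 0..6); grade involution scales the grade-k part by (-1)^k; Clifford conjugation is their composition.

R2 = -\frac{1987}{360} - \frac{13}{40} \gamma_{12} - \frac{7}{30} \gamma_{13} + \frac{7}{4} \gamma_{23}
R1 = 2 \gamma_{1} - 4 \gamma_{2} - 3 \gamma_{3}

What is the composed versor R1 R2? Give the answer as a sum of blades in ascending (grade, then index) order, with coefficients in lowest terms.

Distribute over the terms of R1 (each basis-blade product reordered to ascending indices, repeated generators contracted through their squares):
(2 \gamma_{1}) R2 = -\frac{1987}{180} \gamma_{1} - \frac{13}{20} \gamma_{2} - \frac{7}{15} \gamma_{3} + \frac{7}{2} \gamma_{123}
(-4 \gamma_{2}) R2 = -\frac{13}{10} \gamma_{1} + \frac{1987}{90} \gamma_{2} - 7 \gamma_{3} - \frac{14}{15} \gamma_{123}
(-3 \gamma_{3}) R2 = -\frac{7}{10} \gamma_{1} + \frac{21}{4} \gamma_{2} + \frac{1987}{120} \gamma_{3} + \frac{39}{40} \gamma_{123}
Summing the partial products and collecting blades:
Answer: -\frac{2347}{180} \gamma_{1} + \frac{2401}{90} \gamma_{2} + \frac{1091}{120} \gamma_{3} + \frac{85}{24} \gamma_{123}


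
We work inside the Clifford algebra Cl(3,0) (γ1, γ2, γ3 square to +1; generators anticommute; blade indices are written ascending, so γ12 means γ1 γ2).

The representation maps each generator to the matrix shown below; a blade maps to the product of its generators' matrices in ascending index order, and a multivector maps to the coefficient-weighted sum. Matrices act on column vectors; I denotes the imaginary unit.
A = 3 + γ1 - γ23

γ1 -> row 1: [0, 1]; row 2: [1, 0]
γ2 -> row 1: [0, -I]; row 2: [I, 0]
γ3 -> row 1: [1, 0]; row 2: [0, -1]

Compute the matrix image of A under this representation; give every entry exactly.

Bivector images (products of the table entries): rho(γ23) = rho(γ2)rho(γ3) = row 1: [0, I]; row 2: [I, 0].
M = (3)*1 + (1)*rho(γ1) + (-1)*rho(γ23), summed entrywise (1 is the identity matrix):
Answer: row 1: [3, 1 - I]; row 2: [1 - I, 3]


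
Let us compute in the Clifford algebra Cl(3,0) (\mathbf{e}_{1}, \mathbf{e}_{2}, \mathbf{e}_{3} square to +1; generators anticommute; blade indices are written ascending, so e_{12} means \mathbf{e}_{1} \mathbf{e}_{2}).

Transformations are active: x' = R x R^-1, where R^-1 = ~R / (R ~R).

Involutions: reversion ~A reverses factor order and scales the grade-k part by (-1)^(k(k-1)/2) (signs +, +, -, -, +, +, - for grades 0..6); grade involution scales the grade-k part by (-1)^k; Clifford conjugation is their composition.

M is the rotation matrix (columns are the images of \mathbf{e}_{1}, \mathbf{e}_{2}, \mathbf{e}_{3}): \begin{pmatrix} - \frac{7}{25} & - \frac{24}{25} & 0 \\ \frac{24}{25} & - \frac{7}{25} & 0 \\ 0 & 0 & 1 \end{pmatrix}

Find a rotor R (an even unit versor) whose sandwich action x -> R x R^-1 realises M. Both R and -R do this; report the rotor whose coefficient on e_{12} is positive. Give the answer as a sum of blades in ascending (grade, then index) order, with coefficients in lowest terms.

Method: write R = a + b12*e_{12} + b13*e_{13} + b23*e_{23} with a^2 + b12^2 + b13^2 + b23^2 = 1 (so R^-1 = ~R). Expanding the columns R e_j ~R gives tr M = 4a^2 - 1 and, from the antisymmetric part, M21 - M12 = -4a*b12, M13 - M31 = 4a*b13, M32 - M23 = -4a*b23.
Here tr M = \frac{11}{25}, so a^2 = (1 + tr M)/4 = \frac{9}{25} and a = ±\frac{3}{5}. Taking a = \frac{3}{5}: M21 - M12 = \frac{48}{25}, M13 - M31 = 0, M32 - M23 = 0, giving b12 = -\frac{4}{5}, b13 = 0, b23 = 0, i.e. R = \frac{3}{5} - \frac{4}{5} e_{12}.
Its e_{12} coefficient is negative, so report the other preimage -R.
Answer: -\frac{3}{5} + \frac{4}{5} e_{12}. Key observation: the double cover Spin(3) -> SO(3) sends R and -R to the same matrix (trace \frac{11}{25} here), so the stated sign of the e_{12} coefficient is what selects one sheet.


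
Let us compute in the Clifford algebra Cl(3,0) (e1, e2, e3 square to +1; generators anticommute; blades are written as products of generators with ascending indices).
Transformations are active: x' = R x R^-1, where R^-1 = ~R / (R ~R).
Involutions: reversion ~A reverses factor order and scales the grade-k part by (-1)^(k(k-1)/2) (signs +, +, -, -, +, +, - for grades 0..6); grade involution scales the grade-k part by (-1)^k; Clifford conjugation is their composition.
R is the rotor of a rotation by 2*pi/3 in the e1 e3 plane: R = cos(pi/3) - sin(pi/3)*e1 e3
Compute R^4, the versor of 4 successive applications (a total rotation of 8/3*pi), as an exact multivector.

The rotor phase is half the rotation angle and phases add under composition, so 4 steps in the e1 e3 plane accumulate phase 4*(pi/3) = 4*pi/3: R^4 = cos(4*pi/3) - sin(4*pi/3)*e1 e3.
cos(4*pi/3) = -1/2 and sin(4*pi/3) = -sqrt(3)/2, so R^4 = -1/2 + sqrt(3)/2*e1 e3. The net rotation is 2/3*pi (after discarding 1 full turn, each of which contributes a factor -1 to the rotor); the rotor keeps the half-angle phase exactly.
Answer: -1/2 + sqrt(3)/2*e1 e3


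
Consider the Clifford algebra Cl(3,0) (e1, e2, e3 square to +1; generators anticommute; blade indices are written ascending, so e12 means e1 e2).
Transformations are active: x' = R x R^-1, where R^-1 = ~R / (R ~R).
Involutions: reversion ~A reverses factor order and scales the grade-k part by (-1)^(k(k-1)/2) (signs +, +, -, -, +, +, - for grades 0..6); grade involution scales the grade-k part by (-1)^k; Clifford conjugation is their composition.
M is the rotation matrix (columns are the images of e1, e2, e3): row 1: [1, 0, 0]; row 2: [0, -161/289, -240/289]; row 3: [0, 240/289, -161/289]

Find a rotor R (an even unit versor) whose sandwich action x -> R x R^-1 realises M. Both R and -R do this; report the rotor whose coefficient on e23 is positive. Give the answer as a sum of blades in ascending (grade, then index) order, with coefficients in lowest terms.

Method: write R = a + b12*e12 + b13*e13 + b23*e23 with a^2 + b12^2 + b13^2 + b23^2 = 1 (so R^-1 = ~R). Expanding the columns R e_j ~R gives tr M = 4a^2 - 1 and, from the antisymmetric part, M21 - M12 = -4a*b12, M13 - M31 = 4a*b13, M32 - M23 = -4a*b23.
Here tr M = -33/289, so a^2 = (1 + tr M)/4 = 64/289 and a = ±8/17. Taking a = 8/17: M21 - M12 = 0, M13 - M31 = 0, M32 - M23 = 480/289, giving b12 = 0, b13 = 0, b23 = -15/17, i.e. R = 8/17 - 15/17*e23.
Its e23 coefficient is negative, so report the other preimage -R.
Answer: -8/17 + 15/17*e23. Recall the cover is two-to-one: with M of trace -33/289, both preimages act alike, and the stated e23 sign chooses the sheet.


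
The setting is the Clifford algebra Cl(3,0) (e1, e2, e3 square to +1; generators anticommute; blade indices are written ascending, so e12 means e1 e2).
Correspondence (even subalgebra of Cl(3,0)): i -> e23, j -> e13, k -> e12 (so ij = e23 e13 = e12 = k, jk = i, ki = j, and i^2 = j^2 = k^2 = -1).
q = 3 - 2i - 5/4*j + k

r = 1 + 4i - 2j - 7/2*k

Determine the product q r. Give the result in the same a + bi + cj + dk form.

In blades: q = 3 + e12 - 5/4*e13 - 2*e23, r = 1 - 7/2*e12 - 2*e13 + 4*e23.
Distribute q over r term by term (generator squares from the signature, products reordered to ascending indices): (3)*r = 3 - 21/2*e12 - 6*e13 + 12*e23; (e12)*r = 7/2 + e12 + 4*e13 + 2*e23; (-5/4*e13)*r = -5/2 + 5*e12 - 5/4*e13 + 35/8*e23; (-2*e23)*r = 8 + 4*e12 - 7*e13 - 2*e23.
Sum: 12 - 1/2*e12 - 41/4*e13 + 131/8*e23; translating back through the correspondence:
Answer: 12 + 131/8*i - 41/4*j - 1/2*k


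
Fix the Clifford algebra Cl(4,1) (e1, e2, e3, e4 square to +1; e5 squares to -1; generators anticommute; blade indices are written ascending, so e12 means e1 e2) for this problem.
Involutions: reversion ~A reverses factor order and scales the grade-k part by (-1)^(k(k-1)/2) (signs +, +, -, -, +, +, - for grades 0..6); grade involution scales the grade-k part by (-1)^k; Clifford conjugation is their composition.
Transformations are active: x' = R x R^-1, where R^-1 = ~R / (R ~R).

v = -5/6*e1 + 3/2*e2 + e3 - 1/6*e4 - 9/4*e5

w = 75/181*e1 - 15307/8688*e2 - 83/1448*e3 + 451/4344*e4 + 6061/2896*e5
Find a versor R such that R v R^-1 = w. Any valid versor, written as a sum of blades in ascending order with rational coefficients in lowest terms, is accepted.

Since q(v) = q(w) = -157/144, the sum R = v + w = -455/1086*e1 - 2275/8688*e2 + 1365/1448*e3 - 91/1448*e4 - 455/2896*e5 does the job whenever invertible.
Answer: -455/1086*e1 - 2275/8688*e2 + 1365/1448*e3 - 91/1448*e4 - 455/2896*e5


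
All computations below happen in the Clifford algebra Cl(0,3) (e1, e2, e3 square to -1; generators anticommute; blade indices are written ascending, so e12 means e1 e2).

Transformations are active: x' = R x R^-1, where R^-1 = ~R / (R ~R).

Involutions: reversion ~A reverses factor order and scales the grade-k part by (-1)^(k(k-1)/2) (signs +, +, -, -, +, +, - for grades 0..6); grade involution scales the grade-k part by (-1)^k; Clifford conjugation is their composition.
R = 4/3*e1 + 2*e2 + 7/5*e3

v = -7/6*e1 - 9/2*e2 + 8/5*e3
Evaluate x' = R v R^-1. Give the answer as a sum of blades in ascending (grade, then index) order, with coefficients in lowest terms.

~R = 4/3*e1 + 2*e2 + 7/5*e3, and R ~R = -1741/225, so R^-1 = ~R / (-1741/225).
R v = 1871/225 - 11/3*e12 + 113/30*e13 + 19/2*e23
Answer: -17749/10446*e1 + 701/3482*e2 - 40122/8705*e3


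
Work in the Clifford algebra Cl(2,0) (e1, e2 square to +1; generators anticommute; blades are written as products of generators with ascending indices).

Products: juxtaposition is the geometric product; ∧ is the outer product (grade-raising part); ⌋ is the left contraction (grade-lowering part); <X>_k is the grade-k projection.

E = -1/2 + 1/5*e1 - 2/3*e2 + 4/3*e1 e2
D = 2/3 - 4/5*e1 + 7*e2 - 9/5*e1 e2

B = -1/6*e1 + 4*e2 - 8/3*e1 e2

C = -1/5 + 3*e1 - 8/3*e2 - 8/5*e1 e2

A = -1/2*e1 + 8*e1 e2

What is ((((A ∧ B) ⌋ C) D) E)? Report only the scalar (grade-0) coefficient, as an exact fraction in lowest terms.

step 1: -2*e1 e2
step 2: -16/5
step 3: -32/15 + 64/25*e1 - 112/5*e2 + 144/25*e1 e2
step 4: 1104/125 + 608/25*e1 + 16744/1125*e2 - 664/225*e1 e2
Answer: 1104/125


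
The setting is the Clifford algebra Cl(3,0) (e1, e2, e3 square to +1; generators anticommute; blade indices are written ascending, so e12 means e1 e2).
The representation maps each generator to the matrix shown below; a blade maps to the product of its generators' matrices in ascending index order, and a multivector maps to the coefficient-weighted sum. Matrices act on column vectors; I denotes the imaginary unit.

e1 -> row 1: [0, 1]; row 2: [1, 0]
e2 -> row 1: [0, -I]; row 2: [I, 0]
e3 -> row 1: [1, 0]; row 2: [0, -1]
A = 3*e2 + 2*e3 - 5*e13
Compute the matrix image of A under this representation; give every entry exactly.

Bivector images (products of the table entries): rho(e13) = rho(e1)rho(e3) = row 1: [0, -1]; row 2: [1, 0].
M = (3)*rho(e2) + (2)*rho(e3) + (-5)*rho(e13), summed entrywise:
Answer: row 1: [2, 5 - 3*I]; row 2: [-5 + 3*I, -2]


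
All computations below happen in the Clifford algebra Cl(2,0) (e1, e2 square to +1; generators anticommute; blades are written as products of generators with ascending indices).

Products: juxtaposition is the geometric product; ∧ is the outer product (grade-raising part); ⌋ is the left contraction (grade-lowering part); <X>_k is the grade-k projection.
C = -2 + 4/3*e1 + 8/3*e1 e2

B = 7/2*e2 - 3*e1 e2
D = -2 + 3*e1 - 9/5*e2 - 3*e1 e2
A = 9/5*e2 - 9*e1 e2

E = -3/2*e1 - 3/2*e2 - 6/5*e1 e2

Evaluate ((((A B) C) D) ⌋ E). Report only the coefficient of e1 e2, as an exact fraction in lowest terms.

step 1: -207/10 - 261/10*e1
step 2: 33/5 + 123/5*e1 - 348/5*e2 - 276/5*e1 e2
step 3: 507/25 - 3471/25*e1 + 5478/25*e2 + 6378/25*e1 e2
step 4: 46431/250 + 58131/250*e1 + 34047/250*e2 - 3042/125*e1 e2
Answer: -3042/125
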